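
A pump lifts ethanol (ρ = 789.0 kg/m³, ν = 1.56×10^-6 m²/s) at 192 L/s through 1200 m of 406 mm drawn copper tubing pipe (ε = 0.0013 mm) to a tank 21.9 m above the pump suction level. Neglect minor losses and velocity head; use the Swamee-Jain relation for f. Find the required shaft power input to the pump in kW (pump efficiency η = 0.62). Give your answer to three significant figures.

P_shaft ≈ 63.4 kW

V = 4Q/(πD²) = 1.483 m/s; Re = 3.86×10^5; ε/D = 3.20×10^-6; f = 0.01376
h_f = f(L/D)V²/2g = 4.560 m
Total head H = z + h_f = 21.9 + 4.560 = 26.46 m
P_hyd = ρgQH = 789.0·9.81·0.192·26.46 = 39.32 kW
P_shaft = P_hyd/η = 39.32/0.62 = 63.42 kW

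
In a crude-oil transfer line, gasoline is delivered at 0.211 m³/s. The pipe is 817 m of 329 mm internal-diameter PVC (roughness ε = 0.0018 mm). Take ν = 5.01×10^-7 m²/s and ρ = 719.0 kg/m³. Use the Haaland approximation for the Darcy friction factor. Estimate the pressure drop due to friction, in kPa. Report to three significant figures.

V = 4Q/(πD²) = 4·0.211/(π·0.329²) = 2.482 m/s
Re = VD/ν = 2.482·0.329/5.01×10^-7 = 1.63×10^6 → turbulent
ε/D = 0.0018/329 = 5.47×10^-6
Haaland: f = 0.01082
h_f = f(L/D)V²/(2g) = 0.01082·(817/0.329)·2.482²/(2·9.81) = 8.439 m
Δp = ρg·h_f = 719.0·9.81·8.439 = 59.53 kPa

Δp ≈ 59.5 kPa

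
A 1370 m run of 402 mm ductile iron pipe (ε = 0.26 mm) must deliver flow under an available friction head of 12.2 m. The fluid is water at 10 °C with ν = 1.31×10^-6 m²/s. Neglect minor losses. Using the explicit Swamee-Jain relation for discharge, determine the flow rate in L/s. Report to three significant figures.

Q ≈ 248 L/s

Swamee-Jain (Type II): Q = -0.965·√(gD⁵h_f/L)·ln[ε/(3.7D) + √(3.17ν²L/(gD³h_f))]
√(gD⁵h_f/L) = √(9.81·0.402⁵·12.2/1370) = 0.03028
ε/(3.7D) = 1.75×10^-4; √(3.17ν²L/(gD³h_f)) = 3.10×10^-5
Q = -0.965·0.03028·ln(2.058×10^-4) = 0.2481 m³/s
Check: V = 1.95 m/s, Re = 6.00×10^5, f = 0.01850, h_f = 12.3 m ≈ 12.2 m ✓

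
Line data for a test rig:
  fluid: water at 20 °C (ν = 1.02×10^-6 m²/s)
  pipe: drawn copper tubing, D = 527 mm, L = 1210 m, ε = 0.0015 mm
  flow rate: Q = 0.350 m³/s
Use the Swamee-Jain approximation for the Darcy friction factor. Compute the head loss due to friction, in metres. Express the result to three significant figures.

V = 4Q/(πD²) = 4·0.350/(π·0.527²) = 1.605 m/s
Re = VD/ν = 1.605·0.527/1.02×10^-6 = 8.29×10^5 → turbulent
ε/D = 0.0015/527 = 2.85×10^-6
Swamee-Jain: f = 0.01205
h_f = f(L/D)V²/(2g) = 0.01205·(1210/0.527)·1.605²/(2·9.81) = 3.629 m

h_f ≈ 3.63 m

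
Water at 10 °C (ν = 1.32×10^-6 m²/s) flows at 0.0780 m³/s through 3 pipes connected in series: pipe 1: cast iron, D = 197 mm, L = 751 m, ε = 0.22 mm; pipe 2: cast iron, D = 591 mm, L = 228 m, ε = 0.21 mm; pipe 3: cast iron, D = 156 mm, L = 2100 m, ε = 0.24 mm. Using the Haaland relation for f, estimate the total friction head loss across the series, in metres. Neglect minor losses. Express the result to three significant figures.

H ≈ 282 m

Pipe 1: V = 2.559 m/s, Re = 3.82×10^5, ε/D = 0.00112, f = 0.02084, h_1 = f(L/D)V²/2g = 26.52 m
Pipe 2: V = 0.2843 m/s, Re = 1.27×10^5, ε/D = 3.55×10^-4, f = 0.01881, h_2 = f(L/D)V²/2g = 0.02990 m
Pipe 3: V = 4.081 m/s, Re = 4.82×10^5, ε/D = 0.00154, f = 0.02231, h_3 = f(L/D)V²/2g = 255.0 m
Series → Q common, losses add: H = Σh = 281.5 m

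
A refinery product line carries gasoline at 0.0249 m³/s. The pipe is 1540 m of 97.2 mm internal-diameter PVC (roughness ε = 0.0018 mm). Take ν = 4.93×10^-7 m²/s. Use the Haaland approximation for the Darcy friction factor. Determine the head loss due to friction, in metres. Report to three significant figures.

h_f ≈ 115 m

V = 4Q/(πD²) = 4·0.0249/(π·0.0972²) = 3.356 m/s
Re = VD/ν = 3.356·0.0972/4.93×10^-7 = 6.62×10^5 → turbulent
ε/D = 0.0018/97.2 = 1.85×10^-5
Haaland: f = 0.01270
h_f = f(L/D)V²/(2g) = 0.01270·(1540/0.0972)·3.356²/(2·9.81) = 115.4 m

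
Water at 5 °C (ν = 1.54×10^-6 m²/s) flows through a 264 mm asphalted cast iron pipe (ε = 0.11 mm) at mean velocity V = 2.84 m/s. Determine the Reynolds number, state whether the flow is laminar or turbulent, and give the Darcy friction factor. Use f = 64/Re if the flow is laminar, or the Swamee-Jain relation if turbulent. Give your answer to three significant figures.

Re ≈ 4.87×10^5; turbulent; f ≈ 0.0173

Re = VD/ν = 2.840·0.264/1.54×10^-6 = 4.87×10^5
Re > 4000 → turbulent; ε/D = 4.17×10^-4
Swamee-Jain: f = 0.01726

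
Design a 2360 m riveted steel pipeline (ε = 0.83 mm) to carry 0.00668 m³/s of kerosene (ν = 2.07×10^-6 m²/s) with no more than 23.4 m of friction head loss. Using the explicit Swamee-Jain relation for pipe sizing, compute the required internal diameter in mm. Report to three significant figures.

D ≈ 108 mm

Swamee-Jain (Type III): D = 0.66·[ε^1.25·(LQ²/(gh_f))^4.75 + ν·Q^9.4·(L/(gh_f))^5.2]^0.04
LQ²/(gh_f) = 4.588×10^-4; L/(gh_f) = 10.28
Term 1 = ε^1.25·(…)^4.75 = 1.96×10^-20; Term 2 = ν·Q^9.4·(…)^5.2 = 1.35×10^-21
D = 0.66·(1.96×10^-20 + 1.35×10^-21)^0.04 = 0.1077 m = 108 mm
Check: V = 0.733 m/s, Re = 3.81×10^4, f = 0.03699, h_f = 22.2 m ≈ 23.4 m ✓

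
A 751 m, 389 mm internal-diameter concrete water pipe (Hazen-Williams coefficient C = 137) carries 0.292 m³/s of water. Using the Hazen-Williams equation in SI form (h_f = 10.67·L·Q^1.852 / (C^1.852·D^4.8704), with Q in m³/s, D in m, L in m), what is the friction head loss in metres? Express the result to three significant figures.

h_f ≈ 8.99 m

h_f = 10.67·751·0.292^1.852 / (137^1.852·0.389^4.8704) = 8.987 m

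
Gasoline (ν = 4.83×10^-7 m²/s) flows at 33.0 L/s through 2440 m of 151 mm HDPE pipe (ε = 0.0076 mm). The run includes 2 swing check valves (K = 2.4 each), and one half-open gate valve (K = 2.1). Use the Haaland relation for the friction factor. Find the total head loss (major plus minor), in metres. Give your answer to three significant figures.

H_L ≈ 38.7 m

V = 4Q/(πD²) = 1.843 m/s; V²/2g = 0.1731 m
Re = 5.76×10^5, ε/D = 5.03×10^-5 → f = 0.01341 (Haaland)
Major: h_f = f(L/D)·V²/2g = 0.01341·16159·0.1731 = 37.51 m
Minor: ΣK = 6.90; h_m = ΣK·V²/2g = 1.194 m
Total H_L = 37.51 + 1.194 = 38.70 m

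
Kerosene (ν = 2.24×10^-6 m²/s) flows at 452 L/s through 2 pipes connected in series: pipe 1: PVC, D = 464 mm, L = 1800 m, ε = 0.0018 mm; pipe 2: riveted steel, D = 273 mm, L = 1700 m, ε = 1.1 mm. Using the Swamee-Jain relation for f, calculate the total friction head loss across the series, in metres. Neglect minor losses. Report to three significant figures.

H ≈ 561 m

Pipe 1: V = 2.673 m/s, Re = 5.54×10^5, ε/D = 3.88×10^-6, f = 0.01292, h_1 = f(L/D)V²/2g = 18.26 m
Pipe 2: V = 7.722 m/s, Re = 9.41×10^5, ε/D = 0.00403, f = 0.02866, h_2 = f(L/D)V²/2g = 542.4 m
Series → Q common, losses add: H = Σh = 560.6 m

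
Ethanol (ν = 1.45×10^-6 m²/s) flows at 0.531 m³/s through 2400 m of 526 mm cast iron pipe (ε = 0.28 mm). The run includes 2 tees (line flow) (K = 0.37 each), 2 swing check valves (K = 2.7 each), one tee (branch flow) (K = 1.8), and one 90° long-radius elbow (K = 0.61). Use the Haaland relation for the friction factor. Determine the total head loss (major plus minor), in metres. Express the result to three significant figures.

V = 4Q/(πD²) = 2.444 m/s; V²/2g = 0.3043 m
Re = 8.86×10^5, ε/D = 5.32×10^-4 → f = 0.01744 (Haaland)
Major: h_f = f(L/D)·V²/2g = 0.01744·4563·0.3043 = 24.22 m
Minor: ΣK = 8.55; h_m = ΣK·V²/2g = 2.602 m
Total H_L = 24.22 + 2.602 = 26.82 m

H_L ≈ 26.8 m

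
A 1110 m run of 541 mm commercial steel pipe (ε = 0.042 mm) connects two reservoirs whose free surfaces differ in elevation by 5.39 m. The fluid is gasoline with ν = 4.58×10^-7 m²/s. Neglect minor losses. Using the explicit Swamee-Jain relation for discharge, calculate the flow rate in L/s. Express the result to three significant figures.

Q ≈ 472 L/s

Swamee-Jain (Type II): Q = -0.965·√(gD⁵h_f/L)·ln[ε/(3.7D) + √(3.17ν²L/(gD³h_f))]
√(gD⁵h_f/L) = √(9.81·0.541⁵·5.39/1110) = 0.04699
ε/(3.7D) = 2.10×10^-5; √(3.17ν²L/(gD³h_f)) = 9.39×10^-6
Q = -0.965·0.04699·ln(3.037×10^-5) = 0.4716 m³/s
Check: V = 2.05 m/s, Re = 2.42×10^6, f = 0.01232, h_f = 5.42 m ≈ 5.39 m ✓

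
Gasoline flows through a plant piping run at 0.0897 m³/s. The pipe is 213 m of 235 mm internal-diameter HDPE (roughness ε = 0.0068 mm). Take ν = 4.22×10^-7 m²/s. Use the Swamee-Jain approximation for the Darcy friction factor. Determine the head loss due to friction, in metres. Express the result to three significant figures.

h_f ≈ 2.38 m

V = 4Q/(πD²) = 4·0.0897/(π·0.235²) = 2.068 m/s
Re = VD/ν = 2.068·0.235/4.22×10^-7 = 1.15×10^6 → turbulent
ε/D = 0.0068/235 = 2.89×10^-5
Swamee-Jain: f = 0.01206
h_f = f(L/D)V²/(2g) = 0.01206·(213/0.235)·2.068²/(2·9.81) = 2.382 m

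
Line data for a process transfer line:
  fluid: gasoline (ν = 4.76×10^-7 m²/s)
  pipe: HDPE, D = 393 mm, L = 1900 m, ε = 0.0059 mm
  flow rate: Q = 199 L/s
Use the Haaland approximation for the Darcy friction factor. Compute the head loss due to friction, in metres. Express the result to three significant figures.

V = 4Q/(πD²) = 4·0.199/(π·0.393²) = 1.641 m/s
Re = VD/ν = 1.641·0.393/4.76×10^-7 = 1.35×10^6 → turbulent
ε/D = 0.0059/393 = 1.50×10^-5
Haaland: f = 0.01136
h_f = f(L/D)V²/(2g) = 0.01136·(1900/0.393)·1.641²/(2·9.81) = 7.533 m

h_f ≈ 7.53 m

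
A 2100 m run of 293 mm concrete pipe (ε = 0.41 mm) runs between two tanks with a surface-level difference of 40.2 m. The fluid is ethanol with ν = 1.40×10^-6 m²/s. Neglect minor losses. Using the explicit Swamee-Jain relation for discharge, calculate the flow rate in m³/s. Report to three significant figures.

Q ≈ 0.151 m³/s

Swamee-Jain (Type II): Q = -0.965·√(gD⁵h_f/L)·ln[ε/(3.7D) + √(3.17ν²L/(gD³h_f))]
√(gD⁵h_f/L) = √(9.81·0.293⁵·40.2/2100) = 0.02014
ε/(3.7D) = 3.78×10^-4; √(3.17ν²L/(gD³h_f)) = 3.63×10^-5
Q = -0.965·0.02014·ln(4.145×10^-4) = 0.1514 m³/s
Check: V = 2.24 m/s, Re = 4.70×10^5, f = 0.02197, h_f = 40.4 m ≈ 40.2 m ✓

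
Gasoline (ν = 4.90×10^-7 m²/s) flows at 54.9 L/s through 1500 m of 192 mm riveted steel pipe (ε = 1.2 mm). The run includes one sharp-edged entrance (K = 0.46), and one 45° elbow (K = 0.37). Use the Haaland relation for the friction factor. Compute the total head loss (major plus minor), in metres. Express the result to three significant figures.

H_L ≈ 47.0 m

V = 4Q/(πD²) = 1.896 m/s; V²/2g = 0.1833 m
Re = 7.43×10^5, ε/D = 0.00625 → f = 0.03269 (Haaland)
Major: h_f = f(L/D)·V²/2g = 0.03269·7812·0.1833 = 46.81 m
Minor: ΣK = 0.830; h_m = ΣK·V²/2g = 0.1521 m
Total H_L = 46.81 + 0.1521 = 46.96 m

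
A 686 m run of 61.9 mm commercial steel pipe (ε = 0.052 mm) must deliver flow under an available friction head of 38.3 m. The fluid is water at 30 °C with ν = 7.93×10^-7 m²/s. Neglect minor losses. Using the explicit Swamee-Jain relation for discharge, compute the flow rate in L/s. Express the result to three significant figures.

Swamee-Jain (Type II): Q = -0.965·√(gD⁵h_f/L)·ln[ε/(3.7D) + √(3.17ν²L/(gD³h_f))]
√(gD⁵h_f/L) = √(9.81·0.0619⁵·38.3/686) = 7.055×10^-4
ε/(3.7D) = 2.27×10^-4; √(3.17ν²L/(gD³h_f)) = 1.24×10^-4
Q = -0.965·7.055×10^-4·ln(3.509×10^-4) = 0.005416 m³/s
Check: V = 1.80 m/s, Re = 1.40×10^5, f = 0.02109, h_f = 38.6 m ≈ 38.3 m ✓

Q ≈ 5.42 L/s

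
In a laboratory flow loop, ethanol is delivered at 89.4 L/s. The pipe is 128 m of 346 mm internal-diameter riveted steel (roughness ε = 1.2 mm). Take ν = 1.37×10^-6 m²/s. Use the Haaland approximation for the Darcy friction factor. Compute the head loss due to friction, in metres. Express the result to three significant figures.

h_f ≈ 0.473 m

V = 4Q/(πD²) = 4·0.0894/(π·0.346²) = 0.9508 m/s
Re = VD/ν = 0.9508·0.346/1.37×10^-6 = 2.40×10^5 → turbulent
ε/D = 1.2/346 = 0.00347
Haaland: f = 0.02778
h_f = f(L/D)V²/(2g) = 0.02778·(128/0.346)·0.9508²/(2·9.81) = 0.4735 m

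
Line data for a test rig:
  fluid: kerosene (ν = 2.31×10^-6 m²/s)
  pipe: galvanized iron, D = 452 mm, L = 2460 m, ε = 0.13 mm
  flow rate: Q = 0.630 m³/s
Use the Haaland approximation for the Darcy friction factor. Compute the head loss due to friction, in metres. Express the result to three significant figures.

V = 4Q/(πD²) = 4·0.630/(π·0.452²) = 3.926 m/s
Re = VD/ν = 3.926·0.452/2.31×10^-6 = 7.68×10^5 → turbulent
ε/D = 0.13/452 = 2.88×10^-4
Haaland: f = 0.01567
h_f = f(L/D)V²/(2g) = 0.01567·(2460/0.452)·3.926²/(2·9.81) = 66.99 m

h_f ≈ 67.0 m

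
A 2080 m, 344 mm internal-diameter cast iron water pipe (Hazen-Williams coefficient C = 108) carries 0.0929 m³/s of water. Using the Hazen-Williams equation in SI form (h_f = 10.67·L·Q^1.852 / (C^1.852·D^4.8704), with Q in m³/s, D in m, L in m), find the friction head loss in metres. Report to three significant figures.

h_f = 10.67·2080·0.0929^1.852 / (108^1.852·0.344^4.8704) = 8.438 m

h_f ≈ 8.44 m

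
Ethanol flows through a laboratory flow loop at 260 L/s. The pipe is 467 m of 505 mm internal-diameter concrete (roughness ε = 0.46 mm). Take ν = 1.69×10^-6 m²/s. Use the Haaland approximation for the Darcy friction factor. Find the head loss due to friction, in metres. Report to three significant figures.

h_f ≈ 1.58 m

V = 4Q/(πD²) = 4·0.260/(π·0.505²) = 1.298 m/s
Re = VD/ν = 1.298·0.505/1.69×10^-6 = 3.88×10^5 → turbulent
ε/D = 0.46/505 = 9.11×10^-4
Haaland: f = 0.01995
h_f = f(L/D)V²/(2g) = 0.01995·(467/0.505)·1.298²/(2·9.81) = 1.584 m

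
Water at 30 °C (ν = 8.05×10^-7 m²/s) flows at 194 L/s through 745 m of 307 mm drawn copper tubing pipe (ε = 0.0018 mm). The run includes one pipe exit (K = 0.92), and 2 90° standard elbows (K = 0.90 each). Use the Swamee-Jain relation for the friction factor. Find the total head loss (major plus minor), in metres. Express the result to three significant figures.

V = 4Q/(πD²) = 2.621 m/s; V²/2g = 0.3501 m
Re = 9.99×10^5, ε/D = 5.86×10^-6 → f = 0.01175 (Swamee-Jain)
Major: h_f = f(L/D)·V²/2g = 0.01175·2427·0.3501 = 9.986 m
Minor: ΣK = 2.72; h_m = ΣK·V²/2g = 0.9522 m
Total H_L = 9.986 + 0.9522 = 10.94 m

H_L ≈ 10.9 m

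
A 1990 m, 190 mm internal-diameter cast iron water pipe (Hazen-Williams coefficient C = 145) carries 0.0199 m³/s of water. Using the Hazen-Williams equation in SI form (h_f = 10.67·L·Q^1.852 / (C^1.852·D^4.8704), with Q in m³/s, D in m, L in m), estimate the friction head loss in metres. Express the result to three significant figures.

h_f ≈ 4.86 m

h_f = 10.67·1990·0.0199^1.852 / (145^1.852·0.190^4.8704) = 4.857 m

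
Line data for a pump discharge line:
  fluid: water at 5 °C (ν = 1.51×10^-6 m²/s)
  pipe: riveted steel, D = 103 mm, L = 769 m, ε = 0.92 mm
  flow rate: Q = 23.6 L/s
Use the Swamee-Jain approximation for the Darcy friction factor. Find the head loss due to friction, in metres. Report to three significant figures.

V = 4Q/(πD²) = 4·0.0236/(π·0.103²) = 2.832 m/s
Re = VD/ν = 2.832·0.103/1.51×10^-6 = 1.93×10^5 → turbulent
ε/D = 0.92/103 = 0.00893
Swamee-Jain: f = 0.03699
h_f = f(L/D)V²/(2g) = 0.03699·(769/0.103)·2.832²/(2·9.81) = 112.9 m

h_f ≈ 113 m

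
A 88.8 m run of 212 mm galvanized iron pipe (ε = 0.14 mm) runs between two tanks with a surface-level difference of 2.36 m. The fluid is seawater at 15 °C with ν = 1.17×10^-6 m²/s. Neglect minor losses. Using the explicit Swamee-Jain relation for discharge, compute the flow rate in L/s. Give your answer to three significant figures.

Q ≈ 85.9 L/s

Swamee-Jain (Type II): Q = -0.965·√(gD⁵h_f/L)·ln[ε/(3.7D) + √(3.17ν²L/(gD³h_f))]
√(gD⁵h_f/L) = √(9.81·0.212⁵·2.36/88.8) = 0.01057
ε/(3.7D) = 1.78×10^-4; √(3.17ν²L/(gD³h_f)) = 4.18×10^-5
Q = -0.965·0.01057·ln(2.203×10^-4) = 0.08586 m³/s
Check: V = 2.43 m/s, Re = 4.41×10^5, f = 0.01881, h_f = 2.38 m ≈ 2.36 m ✓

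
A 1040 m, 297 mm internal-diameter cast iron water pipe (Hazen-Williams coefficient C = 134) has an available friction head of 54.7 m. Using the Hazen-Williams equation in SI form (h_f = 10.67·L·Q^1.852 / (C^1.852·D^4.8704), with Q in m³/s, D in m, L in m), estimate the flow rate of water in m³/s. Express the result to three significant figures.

Q ≈ 0.312 m³/s

Rearranging: Q = [h_f·C^1.852·D^4.8704 / (10.67·L)]^(1/1.852)
Q = [54.7·134^1.852·0.297^4.8704 / (10.67·1040)]^0.540 = 0.3124 m³/s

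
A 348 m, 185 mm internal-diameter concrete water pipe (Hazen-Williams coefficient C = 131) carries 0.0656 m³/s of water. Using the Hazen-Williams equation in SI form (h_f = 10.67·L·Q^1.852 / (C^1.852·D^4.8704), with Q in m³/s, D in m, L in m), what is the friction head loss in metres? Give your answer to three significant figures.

h_f = 10.67·348·0.0656^1.852 / (131^1.852·0.185^4.8704) = 10.63 m

h_f ≈ 10.6 m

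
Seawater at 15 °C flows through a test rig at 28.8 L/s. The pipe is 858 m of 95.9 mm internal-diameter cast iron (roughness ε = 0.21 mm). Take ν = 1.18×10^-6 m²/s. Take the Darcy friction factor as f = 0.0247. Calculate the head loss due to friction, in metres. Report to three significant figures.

V = 4Q/(πD²) = 4·0.0288/(π·0.0959²) = 3.987 m/s
h_f = f(L/D)V²/(2g) = 0.02470·(858/0.0959)·3.987²/(2·9.81) = 179.1 m

h_f ≈ 179 m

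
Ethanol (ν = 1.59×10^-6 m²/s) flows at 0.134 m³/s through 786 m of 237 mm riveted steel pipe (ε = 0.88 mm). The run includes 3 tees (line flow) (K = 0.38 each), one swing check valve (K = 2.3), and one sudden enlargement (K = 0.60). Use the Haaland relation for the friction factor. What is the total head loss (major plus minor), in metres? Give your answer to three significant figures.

H_L ≈ 45.7 m

V = 4Q/(πD²) = 3.038 m/s; V²/2g = 0.4703 m
Re = 4.53×10^5, ε/D = 0.00371 → f = 0.02810 (Haaland)
Major: h_f = f(L/D)·V²/2g = 0.02810·3316·0.4703 = 43.82 m
Minor: ΣK = 4.04; h_m = ΣK·V²/2g = 1.900 m
Total H_L = 43.82 + 1.900 = 45.72 m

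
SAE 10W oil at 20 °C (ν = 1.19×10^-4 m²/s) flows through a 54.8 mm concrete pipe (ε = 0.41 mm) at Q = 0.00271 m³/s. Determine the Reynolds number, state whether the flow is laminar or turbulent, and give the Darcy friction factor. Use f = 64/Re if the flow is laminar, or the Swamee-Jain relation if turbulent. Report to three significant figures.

Re ≈ 529; laminar; f = 64/Re ≈ 0.121

V = 4Q/(πD²) = 1.149 m/s
Re = VD/ν = 1.149·0.0548/1.19×10^-4 = 529
Re < 2300 → laminar → f = 64/Re = 0.1210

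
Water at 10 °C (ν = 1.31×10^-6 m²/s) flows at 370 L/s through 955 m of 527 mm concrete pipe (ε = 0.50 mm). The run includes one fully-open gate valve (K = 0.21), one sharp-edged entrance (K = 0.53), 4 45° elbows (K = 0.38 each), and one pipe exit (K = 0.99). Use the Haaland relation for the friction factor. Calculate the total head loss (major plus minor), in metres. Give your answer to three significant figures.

V = 4Q/(πD²) = 1.696 m/s; V²/2g = 0.1467 m
Re = 6.82×10^5, ε/D = 9.49×10^-4 → f = 0.01983 (Haaland)
Major: h_f = f(L/D)·V²/2g = 0.01983·1812·0.1467 = 5.269 m
Minor: ΣK = 3.25; h_m = ΣK·V²/2g = 0.4766 m
Total H_L = 5.269 + 0.4766 = 5.746 m

H_L ≈ 5.75 m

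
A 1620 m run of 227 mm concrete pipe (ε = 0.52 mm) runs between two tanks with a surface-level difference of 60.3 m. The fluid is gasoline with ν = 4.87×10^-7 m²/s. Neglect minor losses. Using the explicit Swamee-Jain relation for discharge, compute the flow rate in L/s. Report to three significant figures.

Q ≈ 105 L/s

Swamee-Jain (Type II): Q = -0.965·√(gD⁵h_f/L)·ln[ε/(3.7D) + √(3.17ν²L/(gD³h_f))]
√(gD⁵h_f/L) = √(9.81·0.227⁵·60.3/1620) = 0.01484
ε/(3.7D) = 6.19×10^-4; √(3.17ν²L/(gD³h_f)) = 1.33×10^-5
Q = -0.965·0.01484·ln(6.324×10^-4) = 0.1055 m³/s
Check: V = 2.61 m/s, Re = 1.21×10^6, f = 0.02449, h_f = 60.5 m ≈ 60.3 m ✓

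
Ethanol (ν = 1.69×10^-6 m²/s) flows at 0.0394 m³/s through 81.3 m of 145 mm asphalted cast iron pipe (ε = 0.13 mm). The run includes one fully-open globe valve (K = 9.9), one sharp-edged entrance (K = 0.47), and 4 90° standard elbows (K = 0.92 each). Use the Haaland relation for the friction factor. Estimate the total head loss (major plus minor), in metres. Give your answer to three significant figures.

V = 4Q/(πD²) = 2.386 m/s; V²/2g = 0.2902 m
Re = 2.05×10^5, ε/D = 8.97×10^-4 → f = 0.02046 (Haaland)
Major: h_f = f(L/D)·V²/2g = 0.02046·560.7·0.2902 = 3.329 m
Minor: ΣK = 14.1; h_m = ΣK·V²/2g = 4.077 m
Total H_L = 3.329 + 4.077 = 7.406 m

H_L ≈ 7.41 m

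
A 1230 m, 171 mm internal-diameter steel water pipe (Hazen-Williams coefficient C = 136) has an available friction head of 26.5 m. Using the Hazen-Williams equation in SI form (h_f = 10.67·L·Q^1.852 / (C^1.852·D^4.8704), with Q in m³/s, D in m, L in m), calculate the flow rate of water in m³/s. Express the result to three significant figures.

Q ≈ 0.0459 m³/s

Rearranging: Q = [h_f·C^1.852·D^4.8704 / (10.67·L)]^(1/1.852)
Q = [26.5·136^1.852·0.171^4.8704 / (10.67·1230)]^0.540 = 0.04585 m³/s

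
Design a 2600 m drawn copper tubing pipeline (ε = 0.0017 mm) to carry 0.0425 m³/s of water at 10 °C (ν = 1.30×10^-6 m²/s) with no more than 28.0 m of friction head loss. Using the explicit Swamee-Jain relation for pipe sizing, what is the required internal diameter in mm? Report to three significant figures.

Swamee-Jain (Type III): D = 0.66·[ε^1.25·(LQ²/(gh_f))^4.75 + ν·Q^9.4·(L/(gh_f))^5.2]^0.04
LQ²/(gh_f) = 0.01710; L/(gh_f) = 9.466
Term 1 = ε^1.25·(…)^4.75 = 2.48×10^-16; Term 2 = ν·Q^9.4·(…)^5.2 = 1.98×10^-14
D = 0.66·(2.48×10^-16 + 1.98×10^-14)^0.04 = 0.1869 m = 187 mm
Check: V = 1.55 m/s, Re = 2.23×10^5, f = 0.01530, h_f = 26.0 m ≈ 28.0 m ✓

D ≈ 187 mm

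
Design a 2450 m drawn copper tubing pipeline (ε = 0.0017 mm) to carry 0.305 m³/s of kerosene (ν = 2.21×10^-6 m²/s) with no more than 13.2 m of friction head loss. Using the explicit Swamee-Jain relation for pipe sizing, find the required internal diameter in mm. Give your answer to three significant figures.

Swamee-Jain (Type III): D = 0.66·[ε^1.25·(LQ²/(gh_f))^4.75 + ν·Q^9.4·(L/(gh_f))^5.2]^0.04
LQ²/(gh_f) = 1.760; L/(gh_f) = 18.92
Term 1 = ε^1.25·(…)^4.75 = 9.00×10^-7; Term 2 = ν·Q^9.4·(…)^5.2 = 1.37×10^-4
D = 0.66·(9.00×10^-7 + 1.37×10^-4)^0.04 = 0.4625 m = 463 mm
Check: V = 1.82 m/s, Re = 3.80×10^5, f = 0.01381, h_f = 12.3 m ≈ 13.2 m ✓

D ≈ 463 mm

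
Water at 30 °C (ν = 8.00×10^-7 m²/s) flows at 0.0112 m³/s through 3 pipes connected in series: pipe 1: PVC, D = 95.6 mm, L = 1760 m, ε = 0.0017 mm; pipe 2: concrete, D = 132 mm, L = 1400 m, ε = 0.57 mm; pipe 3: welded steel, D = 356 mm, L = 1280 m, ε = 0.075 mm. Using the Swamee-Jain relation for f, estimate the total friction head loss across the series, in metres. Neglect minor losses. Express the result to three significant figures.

Pipe 1: V = 1.560 m/s, Re = 1.86×10^5, ε/D = 1.78×10^-5, f = 0.01590, h_1 = f(L/D)V²/2g = 36.33 m
Pipe 2: V = 0.8184 m/s, Re = 1.35×10^5, ε/D = 0.00432, f = 0.03005, h_2 = f(L/D)V²/2g = 10.88 m
Pipe 3: V = 0.1125 m/s, Re = 5.01×10^4, ε/D = 2.11×10^-4, f = 0.02159, h_3 = f(L/D)V²/2g = 0.05008 m
Series → Q common, losses add: H = Σh = 47.26 m

H ≈ 47.3 m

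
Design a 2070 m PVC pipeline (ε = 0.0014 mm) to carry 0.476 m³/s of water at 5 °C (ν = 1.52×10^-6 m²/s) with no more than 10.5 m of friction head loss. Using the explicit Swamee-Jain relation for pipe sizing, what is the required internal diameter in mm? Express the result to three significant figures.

Swamee-Jain (Type III): D = 0.66·[ε^1.25·(LQ²/(gh_f))^4.75 + ν·Q^9.4·(L/(gh_f))^5.2]^0.04
LQ²/(gh_f) = 4.553; L/(gh_f) = 20.10
Term 1 = ε^1.25·(…)^4.75 = 6.45×10^-5; Term 2 = ν·Q^9.4·(…)^5.2 = 0.00846
D = 0.66·(6.45×10^-5 + 0.00846)^0.04 = 0.5455 m = 545 mm
Check: V = 2.04 m/s, Re = 7.31×10^5, f = 0.01230, h_f = 9.87 m ≈ 10.5 m ✓

D ≈ 545 mm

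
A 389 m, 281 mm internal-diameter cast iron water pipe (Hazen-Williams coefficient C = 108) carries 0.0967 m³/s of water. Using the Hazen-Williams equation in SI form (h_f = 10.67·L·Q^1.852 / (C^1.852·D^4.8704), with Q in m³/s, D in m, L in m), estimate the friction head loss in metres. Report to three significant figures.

h_f ≈ 4.55 m

h_f = 10.67·389·0.0967^1.852 / (108^1.852·0.281^4.8704) = 4.552 m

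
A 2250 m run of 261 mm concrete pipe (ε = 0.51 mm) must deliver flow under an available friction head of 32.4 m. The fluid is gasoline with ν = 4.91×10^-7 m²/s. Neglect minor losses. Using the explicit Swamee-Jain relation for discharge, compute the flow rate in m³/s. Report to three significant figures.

Q ≈ 0.0948 m³/s

Swamee-Jain (Type II): Q = -0.965·√(gD⁵h_f/L)·ln[ε/(3.7D) + √(3.17ν²L/(gD³h_f))]
√(gD⁵h_f/L) = √(9.81·0.261⁵·32.4/2250) = 0.01308
ε/(3.7D) = 5.28×10^-4; √(3.17ν²L/(gD³h_f)) = 1.74×10^-5
Q = -0.965·0.01308·ln(5.456×10^-4) = 0.09484 m³/s
Check: V = 1.77 m/s, Re = 9.42×10^5, f = 0.02355, h_f = 32.5 m ≈ 32.4 m ✓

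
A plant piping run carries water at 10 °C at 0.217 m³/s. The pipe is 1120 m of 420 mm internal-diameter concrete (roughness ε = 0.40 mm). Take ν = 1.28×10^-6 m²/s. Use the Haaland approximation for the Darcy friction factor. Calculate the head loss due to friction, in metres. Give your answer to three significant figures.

h_f ≈ 6.66 m

V = 4Q/(πD²) = 4·0.217/(π·0.420²) = 1.566 m/s
Re = VD/ν = 1.566·0.420/1.28×10^-6 = 5.14×10^5 → turbulent
ε/D = 0.40/420 = 9.52×10^-4
Haaland: f = 0.01997
h_f = f(L/D)V²/(2g) = 0.01997·(1120/0.420)·1.566²/(2·9.81) = 6.659 m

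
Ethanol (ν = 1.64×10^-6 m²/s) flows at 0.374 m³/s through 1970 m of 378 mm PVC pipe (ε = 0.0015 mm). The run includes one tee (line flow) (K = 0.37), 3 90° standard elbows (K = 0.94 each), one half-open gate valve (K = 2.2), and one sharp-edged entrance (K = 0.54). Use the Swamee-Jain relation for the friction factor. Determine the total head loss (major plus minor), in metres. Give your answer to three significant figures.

V = 4Q/(πD²) = 3.333 m/s; V²/2g = 0.5661 m
Re = 7.68×10^5, ε/D = 3.97×10^-6 → f = 0.01222 (Swamee-Jain)
Major: h_f = f(L/D)·V²/2g = 0.01222·5212·0.5661 = 36.07 m
Minor: ΣK = 5.93; h_m = ΣK·V²/2g = 3.357 m
Total H_L = 36.07 + 3.357 = 39.42 m

H_L ≈ 39.4 m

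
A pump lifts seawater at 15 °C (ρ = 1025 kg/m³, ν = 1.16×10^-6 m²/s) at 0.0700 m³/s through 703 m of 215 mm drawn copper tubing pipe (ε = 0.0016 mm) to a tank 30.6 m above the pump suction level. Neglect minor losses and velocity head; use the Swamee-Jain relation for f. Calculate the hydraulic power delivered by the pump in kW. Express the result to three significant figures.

P_hyd ≈ 27.6 kW

V = 4Q/(πD²) = 1.928 m/s; Re = 3.57×10^5; ε/D = 7.44×10^-6; f = 0.01401
h_f = f(L/D)V²/2g = 8.681 m
Total head H = z + h_f = 30.6 + 8.681 = 39.28 m
P_hyd = ρgQH = 1025·9.81·0.0700·39.28 = 27.65 kW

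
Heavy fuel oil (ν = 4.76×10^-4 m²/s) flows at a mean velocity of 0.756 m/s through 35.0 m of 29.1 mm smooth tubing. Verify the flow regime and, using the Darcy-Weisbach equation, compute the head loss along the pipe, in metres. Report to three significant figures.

Re = VD/ν = 0.756·0.02910/4.76×10^-4 = 46.2 → laminar (Re < 2300)
f = 64/Re = 1.385
h_f = f(L/D)V²/(2g) = 1.385·(35.0/0.02910)·0.756²/(2·9.81) = 48.52 m

h_f ≈ 48.5 m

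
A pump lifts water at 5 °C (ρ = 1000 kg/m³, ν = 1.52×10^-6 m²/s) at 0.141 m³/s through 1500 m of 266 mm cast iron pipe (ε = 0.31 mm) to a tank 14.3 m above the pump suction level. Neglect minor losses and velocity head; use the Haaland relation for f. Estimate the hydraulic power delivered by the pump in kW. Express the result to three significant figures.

P_hyd ≈ 73.4 kW

V = 4Q/(πD²) = 2.537 m/s; Re = 4.44×10^5; ε/D = 0.00117; f = 0.02096
h_f = f(L/D)V²/2g = 38.77 m
Total head H = z + h_f = 14.3 + 38.77 = 53.07 m
P_hyd = ρgQH = 1000·9.81·0.141·53.07 = 73.41 kW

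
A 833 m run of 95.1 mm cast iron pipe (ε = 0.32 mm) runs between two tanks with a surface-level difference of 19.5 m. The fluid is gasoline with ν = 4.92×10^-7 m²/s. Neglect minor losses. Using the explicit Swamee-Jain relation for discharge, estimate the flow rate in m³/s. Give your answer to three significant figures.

Q ≈ 0.00895 m³/s

Swamee-Jain (Type II): Q = -0.965·√(gD⁵h_f/L)·ln[ε/(3.7D) + √(3.17ν²L/(gD³h_f))]
√(gD⁵h_f/L) = √(9.81·0.0951⁵·19.5/833) = 0.001337
ε/(3.7D) = 9.09×10^-4; √(3.17ν²L/(gD³h_f)) = 6.23×10^-5
Q = -0.965·0.001337·ln(9.718×10^-4) = 0.008946 m³/s
Check: V = 1.26 m/s, Re = 2.43×10^5, f = 0.02770, h_f = 19.6 m ≈ 19.5 m ✓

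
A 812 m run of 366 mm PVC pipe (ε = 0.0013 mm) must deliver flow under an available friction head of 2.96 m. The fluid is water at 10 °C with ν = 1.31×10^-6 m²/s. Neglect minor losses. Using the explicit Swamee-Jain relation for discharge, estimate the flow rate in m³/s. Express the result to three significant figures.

Swamee-Jain (Type II): Q = -0.965·√(gD⁵h_f/L)·ln[ε/(3.7D) + √(3.17ν²L/(gD³h_f))]
√(gD⁵h_f/L) = √(9.81·0.366⁵·2.96/812) = 0.01533
ε/(3.7D) = 9.60×10^-7; √(3.17ν²L/(gD³h_f)) = 5.57×10^-5
Q = -0.965·0.01533·ln(5.666×10^-5) = 0.1446 m³/s
Check: V = 1.37 m/s, Re = 3.84×10^5, f = 0.01378, h_f = 2.94 m ≈ 2.96 m ✓

Q ≈ 0.145 m³/s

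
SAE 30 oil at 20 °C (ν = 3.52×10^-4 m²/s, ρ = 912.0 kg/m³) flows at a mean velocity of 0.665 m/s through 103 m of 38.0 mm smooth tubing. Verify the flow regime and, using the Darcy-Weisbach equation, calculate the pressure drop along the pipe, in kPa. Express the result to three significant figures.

Re = VD/ν = 0.665·0.03800/3.52×10^-4 = 71.8 → laminar (Re < 2300)
f = 64/Re = 0.8915
h_f = f(L/D)V²/(2g) = 0.8915·(103/0.03800)·0.665²/(2·9.81) = 54.46 m
Δp = ρg·h_f = 912.0·9.81·54.46 = 487.3 kPa

Δp ≈ 487 kPa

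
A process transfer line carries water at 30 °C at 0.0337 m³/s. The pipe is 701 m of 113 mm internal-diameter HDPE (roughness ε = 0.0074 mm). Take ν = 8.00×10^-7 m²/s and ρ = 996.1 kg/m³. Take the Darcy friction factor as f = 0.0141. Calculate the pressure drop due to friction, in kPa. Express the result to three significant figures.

Δp ≈ 492 kPa

V = 4Q/(πD²) = 4·0.0337/(π·0.113²) = 3.360 m/s
h_f = f(L/D)V²/(2g) = 0.01410·(701/0.113)·3.360²/(2·9.81) = 50.34 m
Δp = ρg·h_f = 996.1·9.81·50.34 = 491.9 kPa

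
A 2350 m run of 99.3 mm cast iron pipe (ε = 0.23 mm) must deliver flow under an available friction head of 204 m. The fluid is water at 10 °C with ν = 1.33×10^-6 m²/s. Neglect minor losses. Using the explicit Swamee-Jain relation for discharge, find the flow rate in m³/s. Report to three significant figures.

Q ≈ 0.0201 m³/s

Swamee-Jain (Type II): Q = -0.965·√(gD⁵h_f/L)·ln[ε/(3.7D) + √(3.17ν²L/(gD³h_f))]
√(gD⁵h_f/L) = √(9.81·0.0993⁵·204/2350) = 0.002867
ε/(3.7D) = 6.26×10^-4; √(3.17ν²L/(gD³h_f)) = 8.20×10^-5
Q = -0.965·0.002867·ln(7.080×10^-4) = 0.02007 m³/s
Check: V = 2.59 m/s, Re = 1.93×10^5, f = 0.02537, h_f = 206 m ≈ 204 m ✓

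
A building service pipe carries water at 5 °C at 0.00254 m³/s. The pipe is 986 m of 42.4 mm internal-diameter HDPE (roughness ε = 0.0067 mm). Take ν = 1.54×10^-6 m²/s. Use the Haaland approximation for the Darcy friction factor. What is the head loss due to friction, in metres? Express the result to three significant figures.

V = 4Q/(πD²) = 4·0.00254/(π·0.0424²) = 1.799 m/s
Re = VD/ν = 1.799·0.0424/1.54×10^-6 = 4.95×10^4 → turbulent
ε/D = 0.0067/42.4 = 1.58×10^-4
Haaland: f = 0.02122
h_f = f(L/D)V²/(2g) = 0.02122·(986/0.0424)·1.799²/(2·9.81) = 81.38 m

h_f ≈ 81.4 m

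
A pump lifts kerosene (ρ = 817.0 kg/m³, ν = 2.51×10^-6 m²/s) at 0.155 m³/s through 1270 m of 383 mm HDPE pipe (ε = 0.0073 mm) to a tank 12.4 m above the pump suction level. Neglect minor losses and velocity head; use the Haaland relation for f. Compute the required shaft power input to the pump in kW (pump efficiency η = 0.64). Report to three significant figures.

P_shaft ≈ 33.3 kW

V = 4Q/(πD²) = 1.345 m/s; Re = 2.05×10^5; ε/D = 1.91×10^-5; f = 0.01554
h_f = f(L/D)V²/2g = 4.754 m
Total head H = z + h_f = 12.4 + 4.754 = 17.15 m
P_hyd = ρgQH = 817.0·9.81·0.155·17.15 = 21.31 kW
P_shaft = P_hyd/η = 21.31/0.64 = 33.30 kW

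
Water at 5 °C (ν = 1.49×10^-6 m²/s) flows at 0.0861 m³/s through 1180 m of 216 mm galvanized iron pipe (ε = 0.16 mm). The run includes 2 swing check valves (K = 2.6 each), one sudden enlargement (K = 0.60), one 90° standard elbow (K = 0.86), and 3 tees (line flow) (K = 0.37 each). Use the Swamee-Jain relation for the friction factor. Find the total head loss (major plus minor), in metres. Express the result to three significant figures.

H_L ≈ 32.1 m

V = 4Q/(πD²) = 2.350 m/s; V²/2g = 0.2814 m
Re = 3.41×10^5, ε/D = 7.41×10^-4 → f = 0.01946 (Swamee-Jain)
Major: h_f = f(L/D)·V²/2g = 0.01946·5463·0.2814 = 29.91 m
Minor: ΣK = 7.77; h_m = ΣK·V²/2g = 2.186 m
Total H_L = 29.91 + 2.186 = 32.10 m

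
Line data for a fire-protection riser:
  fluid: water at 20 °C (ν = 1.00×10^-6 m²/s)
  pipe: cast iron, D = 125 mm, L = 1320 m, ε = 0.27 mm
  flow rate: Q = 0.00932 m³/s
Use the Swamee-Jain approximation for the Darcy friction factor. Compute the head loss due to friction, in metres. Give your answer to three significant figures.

h_f ≈ 8.02 m

V = 4Q/(πD²) = 4·0.00932/(π·0.125²) = 0.7595 m/s
Re = VD/ν = 0.7595·0.125/1.00×10^-6 = 9.49×10^4 → turbulent
ε/D = 0.27/125 = 0.00216
Swamee-Jain: f = 0.02583
h_f = f(L/D)V²/(2g) = 0.02583·(1320/0.125)·0.7595²/(2·9.81) = 8.018 m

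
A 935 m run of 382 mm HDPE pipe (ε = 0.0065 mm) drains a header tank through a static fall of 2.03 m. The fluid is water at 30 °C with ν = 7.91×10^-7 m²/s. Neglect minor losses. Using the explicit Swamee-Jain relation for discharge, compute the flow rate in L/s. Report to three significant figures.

Q ≈ 127 L/s

Swamee-Jain (Type II): Q = -0.965·√(gD⁵h_f/L)·ln[ε/(3.7D) + √(3.17ν²L/(gD³h_f))]
√(gD⁵h_f/L) = √(9.81·0.382⁵·2.03/935) = 0.01316
ε/(3.7D) = 4.60×10^-6; √(3.17ν²L/(gD³h_f)) = 4.09×10^-5
Q = -0.965·0.01316·ln(4.547×10^-5) = 0.1270 m³/s
Check: V = 1.11 m/s, Re = 5.35×10^5, f = 0.01321, h_f = 2.02 m ≈ 2.03 m ✓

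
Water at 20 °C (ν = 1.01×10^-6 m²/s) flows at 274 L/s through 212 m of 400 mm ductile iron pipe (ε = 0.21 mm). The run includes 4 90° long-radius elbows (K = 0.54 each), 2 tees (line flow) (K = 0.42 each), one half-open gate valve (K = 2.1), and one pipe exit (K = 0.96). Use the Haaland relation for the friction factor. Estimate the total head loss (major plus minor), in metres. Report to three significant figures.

V = 4Q/(πD²) = 2.180 m/s; V²/2g = 0.2423 m
Re = 8.64×10^5, ε/D = 5.25×10^-4 → f = 0.01741 (Haaland)
Major: h_f = f(L/D)·V²/2g = 0.01741·530.0·0.2423 = 2.235 m
Minor: ΣK = 6.06; h_m = ΣK·V²/2g = 1.468 m
Total H_L = 2.235 + 1.468 = 3.704 m

H_L ≈ 3.70 m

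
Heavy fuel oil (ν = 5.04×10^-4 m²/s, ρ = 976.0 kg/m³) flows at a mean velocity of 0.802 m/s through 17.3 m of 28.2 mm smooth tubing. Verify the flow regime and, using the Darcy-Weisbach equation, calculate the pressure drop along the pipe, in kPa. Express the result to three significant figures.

Re = VD/ν = 0.802·0.02820/5.04×10^-4 = 44.9 → laminar (Re < 2300)
f = 64/Re = 1.426
h_f = f(L/D)V²/(2g) = 1.426·(17.3/0.02820)·0.802²/(2·9.81) = 28.68 m
Δp = ρg·h_f = 976.0·9.81·28.68 = 274.6 kPa

Δp ≈ 275 kPa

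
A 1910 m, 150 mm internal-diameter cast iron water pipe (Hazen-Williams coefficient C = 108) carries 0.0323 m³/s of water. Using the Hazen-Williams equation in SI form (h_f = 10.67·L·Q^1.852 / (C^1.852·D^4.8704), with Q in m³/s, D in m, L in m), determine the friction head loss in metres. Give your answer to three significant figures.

h_f = 10.67·1910·0.0323^1.852 / (108^1.852·0.150^4.8704) = 62.39 m

h_f ≈ 62.4 m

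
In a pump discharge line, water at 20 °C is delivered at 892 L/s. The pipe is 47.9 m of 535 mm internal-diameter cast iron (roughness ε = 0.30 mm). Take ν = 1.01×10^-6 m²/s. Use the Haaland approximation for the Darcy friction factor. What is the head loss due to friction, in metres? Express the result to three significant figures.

h_f ≈ 1.25 m

V = 4Q/(πD²) = 4·0.892/(π·0.535²) = 3.968 m/s
Re = VD/ν = 3.968·0.535/1.01×10^-6 = 2.10×10^6 → turbulent
ε/D = 0.30/535 = 5.61×10^-4
Haaland: f = 0.01737
h_f = f(L/D)V²/(2g) = 0.01737·(47.9/0.535)·3.968²/(2·9.81) = 1.248 m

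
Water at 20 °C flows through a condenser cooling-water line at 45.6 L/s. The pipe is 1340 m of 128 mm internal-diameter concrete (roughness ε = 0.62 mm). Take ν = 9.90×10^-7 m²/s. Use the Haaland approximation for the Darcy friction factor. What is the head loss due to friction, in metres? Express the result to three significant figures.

V = 4Q/(πD²) = 4·0.0456/(π·0.128²) = 3.544 m/s
Re = VD/ν = 3.544·0.128/9.90×10^-7 = 4.58×10^5 → turbulent
ε/D = 0.62/128 = 0.00484
Haaland: f = 0.03033
h_f = f(L/D)V²/(2g) = 0.03033·(1340/0.128)·3.544²/(2·9.81) = 203.2 m

h_f ≈ 203 m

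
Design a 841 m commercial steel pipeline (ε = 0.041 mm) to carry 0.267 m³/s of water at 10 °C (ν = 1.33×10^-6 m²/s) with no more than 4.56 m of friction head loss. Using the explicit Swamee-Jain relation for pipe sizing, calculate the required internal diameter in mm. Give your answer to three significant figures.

Swamee-Jain (Type III): D = 0.66·[ε^1.25·(LQ²/(gh_f))^4.75 + ν·Q^9.4·(L/(gh_f))^5.2]^0.04
LQ²/(gh_f) = 1.340; L/(gh_f) = 18.80
Term 1 = ε^1.25·(…)^4.75 = 1.32×10^-5; Term 2 = ν·Q^9.4·(…)^5.2 = 2.28×10^-5
D = 0.66·(1.32×10^-5 + 2.28×10^-5)^0.04 = 0.4383 m = 438 mm
Check: V = 1.77 m/s, Re = 5.83×10^5, f = 0.01414, h_f = 4.33 m ≈ 4.56 m ✓

D ≈ 438 mm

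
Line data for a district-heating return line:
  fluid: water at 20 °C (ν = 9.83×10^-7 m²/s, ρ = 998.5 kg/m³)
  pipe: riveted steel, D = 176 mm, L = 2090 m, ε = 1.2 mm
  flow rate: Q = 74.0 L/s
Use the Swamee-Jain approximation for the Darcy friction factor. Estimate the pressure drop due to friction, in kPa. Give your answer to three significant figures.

V = 4Q/(πD²) = 4·0.0740/(π·0.176²) = 3.042 m/s
Re = VD/ν = 3.042·0.176/9.83×10^-7 = 5.45×10^5 → turbulent
ε/D = 1.2/176 = 0.00682
Swamee-Jain: f = 0.03366
h_f = f(L/D)V²/(2g) = 0.03366·(2090/0.176)·3.042²/(2·9.81) = 188.5 m
Δp = ρg·h_f = 998.5·9.81·188.5 = 1846 kPa

Δp ≈ 1850 kPa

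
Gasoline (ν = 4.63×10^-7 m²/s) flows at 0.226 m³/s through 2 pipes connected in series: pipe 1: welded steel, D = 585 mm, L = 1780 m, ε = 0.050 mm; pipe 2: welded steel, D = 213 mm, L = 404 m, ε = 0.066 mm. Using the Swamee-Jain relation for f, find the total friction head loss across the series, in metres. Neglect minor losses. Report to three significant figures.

H ≈ 61.2 m

Pipe 1: V = 0.8408 m/s, Re = 1.06×10^6, ε/D = 8.55×10^-5, f = 0.01322, h_1 = f(L/D)V²/2g = 1.449 m
Pipe 2: V = 6.342 m/s, Re = 2.92×10^6, ε/D = 3.10×10^-4, f = 0.01536, h_2 = f(L/D)V²/2g = 59.74 m
Series → Q common, losses add: H = Σh = 61.19 m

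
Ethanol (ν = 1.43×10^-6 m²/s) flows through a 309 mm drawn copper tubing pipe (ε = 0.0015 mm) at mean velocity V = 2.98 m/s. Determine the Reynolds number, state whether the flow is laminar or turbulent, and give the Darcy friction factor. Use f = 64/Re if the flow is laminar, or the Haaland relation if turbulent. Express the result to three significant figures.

Re ≈ 6.44×10^5; turbulent; f ≈ 0.0126

Re = VD/ν = 2.980·0.309/1.43×10^-6 = 6.44×10^5
Re > 4000 → turbulent; ε/D = 4.85×10^-6
Haaland: f = 0.01255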